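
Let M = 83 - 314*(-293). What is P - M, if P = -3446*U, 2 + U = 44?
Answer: -236817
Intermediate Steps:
U = 42 (U = -2 + 44 = 42)
M = 92085 (M = 83 + 92002 = 92085)
P = -144732 (P = -3446*42 = -144732)
P - M = -144732 - 1*92085 = -144732 - 92085 = -236817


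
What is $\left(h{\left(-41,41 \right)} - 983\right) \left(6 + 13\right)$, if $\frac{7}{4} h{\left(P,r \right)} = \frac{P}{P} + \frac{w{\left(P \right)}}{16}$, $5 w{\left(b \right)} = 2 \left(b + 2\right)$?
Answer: $- \frac{1307371}{70} \approx -18677.0$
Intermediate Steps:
$w{\left(b \right)} = \frac{4}{5} + \frac{2 b}{5}$ ($w{\left(b \right)} = \frac{2 \left(b + 2\right)}{5} = \frac{2 \left(2 + b\right)}{5} = \frac{4 + 2 b}{5} = \frac{4}{5} + \frac{2 b}{5}$)
$h{\left(P,r \right)} = \frac{3}{5} + \frac{P}{70}$ ($h{\left(P,r \right)} = \frac{4 \left(\frac{P}{P} + \frac{\frac{4}{5} + \frac{2 P}{5}}{16}\right)}{7} = \frac{4 \left(1 + \left(\frac{4}{5} + \frac{2 P}{5}\right) \frac{1}{16}\right)}{7} = \frac{4 \left(1 + \left(\frac{1}{20} + \frac{P}{40}\right)\right)}{7} = \frac{4 \left(\frac{21}{20} + \frac{P}{40}\right)}{7} = \frac{3}{5} + \frac{P}{70}$)
$\left(h{\left(-41,41 \right)} - 983\right) \left(6 + 13\right) = \left(\left(\frac{3}{5} + \frac{1}{70} \left(-41\right)\right) - 983\right) \left(6 + 13\right) = \left(\left(\frac{3}{5} - \frac{41}{70}\right) - 983\right) 19 = \left(\frac{1}{70} - 983\right) 19 = \left(- \frac{68809}{70}\right) 19 = - \frac{1307371}{70}$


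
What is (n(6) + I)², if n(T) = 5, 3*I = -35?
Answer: 400/9 ≈ 44.444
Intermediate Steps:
I = -35/3 (I = (⅓)*(-35) = -35/3 ≈ -11.667)
(n(6) + I)² = (5 - 35/3)² = (-20/3)² = 400/9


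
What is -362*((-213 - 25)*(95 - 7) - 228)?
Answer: 7664264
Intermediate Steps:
-362*((-213 - 25)*(95 - 7) - 228) = -362*(-238*88 - 228) = -362*(-20944 - 228) = -362*(-21172) = 7664264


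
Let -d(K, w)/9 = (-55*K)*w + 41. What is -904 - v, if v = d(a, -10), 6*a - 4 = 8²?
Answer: 55565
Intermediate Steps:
a = 34/3 (a = ⅔ + (⅙)*8² = ⅔ + (⅙)*64 = ⅔ + 32/3 = 34/3 ≈ 11.333)
d(K, w) = -369 + 495*K*w (d(K, w) = -9*((-55*K)*w + 41) = -9*(-55*K*w + 41) = -9*(41 - 55*K*w) = -369 + 495*K*w)
v = -56469 (v = -369 + 495*(34/3)*(-10) = -369 - 56100 = -56469)
-904 - v = -904 - 1*(-56469) = -904 + 56469 = 55565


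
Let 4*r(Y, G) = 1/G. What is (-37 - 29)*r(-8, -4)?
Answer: 33/8 ≈ 4.1250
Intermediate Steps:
r(Y, G) = 1/(4*G)
(-37 - 29)*r(-8, -4) = (-37 - 29)*((¼)/(-4)) = -33*(-1)/(2*4) = -66*(-1/16) = 33/8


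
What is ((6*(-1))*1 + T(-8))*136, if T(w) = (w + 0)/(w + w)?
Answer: -748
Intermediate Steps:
T(w) = ½ (T(w) = w/((2*w)) = w*(1/(2*w)) = ½)
((6*(-1))*1 + T(-8))*136 = ((6*(-1))*1 + ½)*136 = (-6*1 + ½)*136 = (-6 + ½)*136 = -11/2*136 = -748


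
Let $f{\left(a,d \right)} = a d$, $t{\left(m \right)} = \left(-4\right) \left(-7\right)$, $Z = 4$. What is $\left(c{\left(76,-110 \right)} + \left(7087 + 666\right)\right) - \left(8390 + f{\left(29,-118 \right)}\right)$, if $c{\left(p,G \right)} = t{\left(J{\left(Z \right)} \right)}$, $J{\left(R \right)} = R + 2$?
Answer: $2813$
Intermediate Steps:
$J{\left(R \right)} = 2 + R$
$t{\left(m \right)} = 28$
$c{\left(p,G \right)} = 28$
$\left(c{\left(76,-110 \right)} + \left(7087 + 666\right)\right) - \left(8390 + f{\left(29,-118 \right)}\right) = \left(28 + \left(7087 + 666\right)\right) - \left(8390 + 29 \left(-118\right)\right) = \left(28 + 7753\right) - 4968 = 7781 + \left(-8390 + 3422\right) = 7781 - 4968 = 2813$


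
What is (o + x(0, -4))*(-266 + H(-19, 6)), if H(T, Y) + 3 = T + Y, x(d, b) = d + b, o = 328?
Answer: -91368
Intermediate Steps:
x(d, b) = b + d
H(T, Y) = -3 + T + Y (H(T, Y) = -3 + (T + Y) = -3 + T + Y)
(o + x(0, -4))*(-266 + H(-19, 6)) = (328 + (-4 + 0))*(-266 + (-3 - 19 + 6)) = (328 - 4)*(-266 - 16) = 324*(-282) = -91368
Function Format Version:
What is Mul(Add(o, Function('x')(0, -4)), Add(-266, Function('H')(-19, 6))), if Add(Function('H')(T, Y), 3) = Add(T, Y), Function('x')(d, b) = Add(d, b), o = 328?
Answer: -91368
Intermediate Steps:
Function('x')(d, b) = Add(b, d)
Function('H')(T, Y) = Add(-3, T, Y) (Function('H')(T, Y) = Add(-3, Add(T, Y)) = Add(-3, T, Y))
Mul(Add(o, Function('x')(0, -4)), Add(-266, Function('H')(-19, 6))) = Mul(Add(328, Add(-4, 0)), Add(-266, Add(-3, -19, 6))) = Mul(Add(328, -4), Add(-266, -16)) = Mul(324, -282) = -91368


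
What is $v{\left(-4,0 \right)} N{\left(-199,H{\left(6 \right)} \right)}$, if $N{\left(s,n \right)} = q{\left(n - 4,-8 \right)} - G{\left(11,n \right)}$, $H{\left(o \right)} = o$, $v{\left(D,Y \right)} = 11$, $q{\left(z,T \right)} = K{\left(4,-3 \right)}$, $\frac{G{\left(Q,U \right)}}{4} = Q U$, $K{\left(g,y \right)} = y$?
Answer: $-2937$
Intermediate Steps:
$G{\left(Q,U \right)} = 4 Q U$
$q{\left(z,T \right)} = -3$
$N{\left(s,n \right)} = -3 - 44 n$ ($N{\left(s,n \right)} = -3 - 4 \cdot 11 n = -3 - 44 n$)
$v{\left(-4,0 \right)} N{\left(-199,H{\left(6 \right)} \right)} = 11 \left(-3 - 264\right) = 11 \left(-267\right) = -2937$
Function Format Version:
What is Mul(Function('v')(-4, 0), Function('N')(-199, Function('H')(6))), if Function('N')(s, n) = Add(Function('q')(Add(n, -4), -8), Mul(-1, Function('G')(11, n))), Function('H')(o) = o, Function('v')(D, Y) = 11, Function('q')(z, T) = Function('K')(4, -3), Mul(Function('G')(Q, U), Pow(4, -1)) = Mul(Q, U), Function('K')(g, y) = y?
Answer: -2937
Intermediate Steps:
Function('G')(Q, U) = Mul(4, Q, U) (Function('G')(Q, U) = Mul(4, Mul(Q, U)) = Mul(4, Q, U))
Function('q')(z, T) = -3
Function('N')(s, n) = Add(-3, Mul(-44, n)) (Function('N')(s, n) = Add(-3, Mul(-1, Mul(4, 11, n))) = Add(-3, Mul(-1, Mul(44, n))) = Add(-3, Mul(-44, n)))
Mul(Function('v')(-4, 0), Function('N')(-199, Function('H')(6))) = Mul(11, Add(-3, Mul(-44, 6))) = Mul(11, Add(-3, -264)) = Mul(11, -267) = -2937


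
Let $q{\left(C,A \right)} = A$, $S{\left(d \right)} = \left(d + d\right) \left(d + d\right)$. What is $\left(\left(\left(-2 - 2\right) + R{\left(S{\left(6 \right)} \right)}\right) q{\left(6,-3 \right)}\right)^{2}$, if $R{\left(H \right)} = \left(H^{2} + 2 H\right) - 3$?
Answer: $3975428601$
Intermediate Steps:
$S{\left(d \right)} = 4 d^{2}$ ($S{\left(d \right)} = 2 d 2 d = 4 d^{2}$)
$R{\left(H \right)} = -3 + H^{2} + 2 H$
$\left(\left(\left(-2 - 2\right) + R{\left(S{\left(6 \right)} \right)}\right) q{\left(6,-3 \right)}\right)^{2} = \left(\left(\left(-2 - 2\right) + \left(-3 + \left(4 \cdot 6^{2}\right)^{2} + 2 \cdot 4 \cdot 6^{2}\right)\right) \left(-3\right)\right)^{2} = \left(\left(\left(-2 - 2\right) + \left(-3 + \left(4 \cdot 36\right)^{2} + 2 \cdot 4 \cdot 36\right)\right) \left(-3\right)\right)^{2} = \left(\left(-4 + \left(-3 + 144^{2} + 2 \cdot 144\right)\right) \left(-3\right)\right)^{2} = \left(\left(-4 + \left(-3 + 20736 + 288\right)\right) \left(-3\right)\right)^{2} = \left(\left(-4 + 21021\right) \left(-3\right)\right)^{2} = \left(21017 \left(-3\right)\right)^{2} = \left(-63051\right)^{2} = 3975428601$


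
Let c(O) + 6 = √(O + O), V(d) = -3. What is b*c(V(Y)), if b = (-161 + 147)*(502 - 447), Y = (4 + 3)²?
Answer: 4620 - 770*I*√6 ≈ 4620.0 - 1886.1*I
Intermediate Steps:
Y = 49 (Y = 7² = 49)
c(O) = -6 + √2*√O (c(O) = -6 + √(O + O) = -6 + √(2*O) = -6 + √2*√O)
b = -770 (b = -14*55 = -770)
b*c(V(Y)) = -770*(-6 + √2*√(-3)) = -770*(-6 + √2*(I*√3)) = -770*(-6 + I*√6) = 4620 - 770*I*√6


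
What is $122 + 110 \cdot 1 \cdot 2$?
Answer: $342$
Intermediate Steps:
$122 + 110 \cdot 1 \cdot 2 = 122 + 110 \cdot 2 = 122 + 220 = 342$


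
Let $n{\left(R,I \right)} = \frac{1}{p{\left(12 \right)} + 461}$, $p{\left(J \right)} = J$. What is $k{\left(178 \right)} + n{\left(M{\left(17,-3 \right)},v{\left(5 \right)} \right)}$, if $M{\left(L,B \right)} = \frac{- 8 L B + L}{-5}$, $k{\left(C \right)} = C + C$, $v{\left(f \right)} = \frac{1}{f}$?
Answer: $\frac{168389}{473} \approx 356.0$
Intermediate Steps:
$k{\left(C \right)} = 2 C$
$M{\left(L,B \right)} = - \frac{L}{5} + \frac{8 B L}{5}$ ($M{\left(L,B \right)} = \left(- 8 B L + L\right) \left(- \frac{1}{5}\right) = \left(L - 8 B L\right) \left(- \frac{1}{5}\right) = - \frac{L}{5} + \frac{8 B L}{5}$)
$n{\left(R,I \right)} = \frac{1}{473}$ ($n{\left(R,I \right)} = \frac{1}{12 + 461} = \frac{1}{473}$)
$k{\left(178 \right)} + n{\left(M{\left(17,-3 \right)},v{\left(5 \right)} \right)} = 2 \cdot 178 + \frac{1}{473} = 356 + \frac{1}{473} = \frac{168389}{473}$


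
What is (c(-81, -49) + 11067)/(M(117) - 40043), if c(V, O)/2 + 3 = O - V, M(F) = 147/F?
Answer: -433875/1561628 ≈ -0.27783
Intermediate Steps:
c(V, O) = -6 - 2*V + 2*O (c(V, O) = -6 + 2*(O - V) = -6 + (-2*V + 2*O) = -6 - 2*V + 2*O)
(c(-81, -49) + 11067)/(M(117) - 40043) = ((-6 - 2*(-81) + 2*(-49)) + 11067)/(147/117 - 40043) = ((-6 + 162 - 98) + 11067)/(147*(1/117) - 40043) = (58 + 11067)/(49/39 - 40043) = 11125/(-1561628/39) = 11125*(-39/1561628) = -433875/1561628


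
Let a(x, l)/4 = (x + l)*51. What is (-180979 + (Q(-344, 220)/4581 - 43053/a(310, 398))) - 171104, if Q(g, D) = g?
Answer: -25883721829193/73515888 ≈ -3.5208e+5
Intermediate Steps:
a(x, l) = 204*l + 204*x (a(x, l) = 4*((x + l)*51) = 4*((l + x)*51) = 4*(51*l + 51*x) = 204*l + 204*x)
(-180979 + (Q(-344, 220)/4581 - 43053/a(310, 398))) - 171104 = (-180979 + (-344/4581 - 43053/(204*398 + 204*310))) - 171104 = (-180979 + (-344*1/4581 - 43053/(81192 + 63240))) - 171104 = (-180979 + (-344/4581 - 43053/144432)) - 171104 = (-180979 + (-344/4581 - 43053*1/144432)) - 171104 = (-180979 + (-344/4581 - 14351/48144)) - 171104 = (-180979 - 27434489/73515888) - 171104 = -13304859328841/73515888 - 171104 = -25883721829193/73515888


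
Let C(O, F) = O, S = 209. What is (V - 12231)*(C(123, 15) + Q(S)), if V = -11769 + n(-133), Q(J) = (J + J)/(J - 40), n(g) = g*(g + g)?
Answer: 241270490/169 ≈ 1.4276e+6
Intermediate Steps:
n(g) = 2*g² (n(g) = g*(2*g) = 2*g²)
Q(J) = 2*J/(-40 + J) (Q(J) = (2*J)/(-40 + J) = 2*J/(-40 + J))
V = 23609 (V = -11769 + 2*(-133)² = -11769 + 2*17689 = -11769 + 35378 = 23609)
(V - 12231)*(C(123, 15) + Q(S)) = (23609 - 12231)*(123 + 2*209/(-40 + 209)) = 11378*(123 + 2*209/169) = 11378*(123 + 2*209*(1/169)) = 11378*(123 + 418/169) = 11378*(21205/169) = 241270490/169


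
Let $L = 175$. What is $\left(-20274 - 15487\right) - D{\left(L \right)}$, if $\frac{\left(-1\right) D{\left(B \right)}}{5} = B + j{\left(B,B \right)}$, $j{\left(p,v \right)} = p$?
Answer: $-34011$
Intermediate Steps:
$D{\left(B \right)} = - 10 B$ ($D{\left(B \right)} = - 5 \left(B + B\right) = - 5 \cdot 2 B = - 10 B$)
$\left(-20274 - 15487\right) - D{\left(L \right)} = \left(-20274 - 15487\right) - \left(-10\right) 175 = -35761 - -1750 = -35761 + 1750 = -34011$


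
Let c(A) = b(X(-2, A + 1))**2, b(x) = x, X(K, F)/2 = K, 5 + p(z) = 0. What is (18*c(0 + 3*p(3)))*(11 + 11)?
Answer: 6336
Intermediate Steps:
p(z) = -5 (p(z) = -5 + 0 = -5)
X(K, F) = 2*K
c(A) = 16 (c(A) = (2*(-2))**2 = (-4)**2 = 16)
(18*c(0 + 3*p(3)))*(11 + 11) = (18*16)*(11 + 11) = 288*22 = 6336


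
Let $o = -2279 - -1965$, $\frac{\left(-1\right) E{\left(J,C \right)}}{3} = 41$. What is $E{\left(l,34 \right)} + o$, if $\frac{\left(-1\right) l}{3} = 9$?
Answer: $-437$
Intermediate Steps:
$l = -27$ ($l = \left(-3\right) 9 = -27$)
$E{\left(J,C \right)} = -123$ ($E{\left(J,C \right)} = \left(-3\right) 41 = -123$)
$o = -314$ ($o = -2279 + 1965 = -314$)
$E{\left(l,34 \right)} + o = -123 - 314 = -437$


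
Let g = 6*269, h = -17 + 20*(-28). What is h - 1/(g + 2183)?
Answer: -2190870/3797 ≈ -577.00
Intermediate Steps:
h = -577 (h = -17 - 560 = -577)
g = 1614
h - 1/(g + 2183) = -577 - 1/(1614 + 2183) = -577 - 1/3797 = -2190870/3797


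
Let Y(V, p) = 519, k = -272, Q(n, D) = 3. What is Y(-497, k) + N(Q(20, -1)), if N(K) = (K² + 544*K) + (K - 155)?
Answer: 2008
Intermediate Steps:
N(K) = -155 + K² + 545*K (N(K) = (K² + 544*K) + (-155 + K) = -155 + K² + 545*K)
Y(-497, k) + N(Q(20, -1)) = 519 + (-155 + 3² + 545*3) = 519 + (-155 + 9 + 1635) = 519 + 1489 = 2008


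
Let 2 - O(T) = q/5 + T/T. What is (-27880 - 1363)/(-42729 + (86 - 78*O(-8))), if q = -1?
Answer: 146215/213683 ≈ 0.68426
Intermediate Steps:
O(T) = 6/5 (O(T) = 2 - (-1/5 + T/T) = 2 - (-1*1/5 + 1) = 2 - (-1/5 + 1) = 2 - 1*4/5 = 2 - 4/5 = 6/5)
(-27880 - 1363)/(-42729 + (86 - 78*O(-8))) = (-27880 - 1363)/(-42729 + (86 - 78*6/5)) = -29243/(-42729 + (86 - 468/5)) = -29243/(-42729 - 38/5) = -29243/(-213683/5) = -29243*(-5/213683) = 146215/213683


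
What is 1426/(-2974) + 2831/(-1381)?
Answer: -5194350/2053547 ≈ -2.5295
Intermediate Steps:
1426/(-2974) + 2831/(-1381) = 1426*(-1/2974) + 2831*(-1/1381) = -713/1487 - 2831/1381 = -5194350/2053547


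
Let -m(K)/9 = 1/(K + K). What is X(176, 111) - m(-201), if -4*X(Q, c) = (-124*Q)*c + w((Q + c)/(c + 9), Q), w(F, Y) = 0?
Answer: 81152541/134 ≈ 6.0562e+5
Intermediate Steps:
X(Q, c) = 31*Q*c (X(Q, c) = -((-124*Q)*c + 0)/4 = -(-124*Q*c + 0)/4 = -(-31)*Q*c = 31*Q*c)
m(K) = -9/(2*K) (m(K) = -9/(K + K) = -9*1/(2*K) = -9/(2*K))
X(176, 111) - m(-201) = 31*176*111 - (-9)/(2*(-201)) = 605616 - (-9)*(-1)/(2*201) = 605616 - 1*3/134 = 605616 - 3/134 = 81152541/134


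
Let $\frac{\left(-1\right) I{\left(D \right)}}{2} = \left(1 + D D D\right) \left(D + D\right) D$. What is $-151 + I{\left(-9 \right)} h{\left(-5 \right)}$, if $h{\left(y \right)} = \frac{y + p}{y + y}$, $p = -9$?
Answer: $\frac{1650349}{5} \approx 3.3007 \cdot 10^{5}$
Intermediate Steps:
$h{\left(y \right)} = \frac{-9 + y}{2 y}$ ($h{\left(y \right)} = \frac{y - 9}{y + y} = \frac{-9 + y}{2 y}$)
$I{\left(D \right)} = - 4 D^{2} \left(1 + D^{3}\right)$ ($I{\left(D \right)} = - 2 \left(1 + D D D\right) \left(D + D\right) D = - 2 \left(1 + D^{2} D\right) 2 D D = - 2 \left(1 + D^{3}\right) 2 D D = - 2 \cdot 2 D \left(1 + D^{3}\right) D = - 2 \cdot 2 D^{2} \left(1 + D^{3}\right) = - 4 D^{2} \left(1 + D^{3}\right)$)
$-151 + I{\left(-9 \right)} h{\left(-5 \right)} = -151 + 4 \left(-9\right)^{2} \left(-1 - \left(-9\right)^{3}\right) \frac{-9 - 5}{2 \left(-5\right)} = -151 + 4 \cdot 81 \left(-1 - -729\right) \frac{1}{2} \left(- \frac{1}{5}\right) \left(-14\right) = -151 + 4 \cdot 81 \left(-1 + 729\right) \frac{7}{5} = -151 + 4 \cdot 81 \cdot 728 \cdot \frac{7}{5} = -151 + 235872 \cdot \frac{7}{5} = -151 + \frac{1651104}{5} = \frac{1650349}{5}$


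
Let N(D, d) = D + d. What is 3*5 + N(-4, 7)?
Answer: 18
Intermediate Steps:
3*5 + N(-4, 7) = 3*5 + (-4 + 7) = 15 + 3 = 18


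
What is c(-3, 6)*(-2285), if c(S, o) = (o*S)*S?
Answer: -123390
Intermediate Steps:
c(S, o) = o*S**2 (c(S, o) = (S*o)*S = o*S**2)
c(-3, 6)*(-2285) = (6*(-3)**2)*(-2285) = (6*9)*(-2285) = 54*(-2285) = -123390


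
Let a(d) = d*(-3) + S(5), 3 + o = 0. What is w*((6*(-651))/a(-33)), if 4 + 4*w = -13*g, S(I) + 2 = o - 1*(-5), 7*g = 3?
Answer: 2077/22 ≈ 94.409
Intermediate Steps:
g = 3/7 (g = (⅐)*3 = 3/7 ≈ 0.42857)
o = -3 (o = -3 + 0 = -3)
S(I) = 0 (S(I) = -2 + (-3 - 1*(-5)) = -2 + (-3 + 5) = -2 + 2 = 0)
a(d) = -3*d (a(d) = d*(-3) + 0 = -3*d + 0 = -3*d)
w = -67/28 (w = -1 + (-13*3/7)/4 = -1 + (¼)*(-39/7) = -1 - 39/28 = -67/28 ≈ -2.3929)
w*((6*(-651))/a(-33)) = -67*6*(-651)/(28*((-3*(-33)))) = -(-18693)/(2*99) = -67/28*(-434/11) = 2077/22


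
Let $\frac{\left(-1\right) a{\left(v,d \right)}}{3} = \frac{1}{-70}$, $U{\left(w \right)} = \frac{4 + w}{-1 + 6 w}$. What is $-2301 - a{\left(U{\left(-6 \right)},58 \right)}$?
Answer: $- \frac{161073}{70} \approx -2301.0$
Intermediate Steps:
$U{\left(w \right)} = \frac{4 + w}{-1 + 6 w}$
$a{\left(v,d \right)} = \frac{3}{70}$ ($a{\left(v,d \right)} = - \frac{3}{-70} = \left(-3\right) \left(- \frac{1}{70}\right) = \frac{3}{70}$)
$-2301 - a{\left(U{\left(-6 \right)},58 \right)} = -2301 - \frac{3}{70} = - \frac{161073}{70}$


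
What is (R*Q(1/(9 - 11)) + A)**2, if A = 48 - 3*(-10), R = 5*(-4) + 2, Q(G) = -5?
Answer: 28224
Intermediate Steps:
R = -18 (R = -20 + 2 = -18)
A = 78 (A = 48 - 1*(-30) = 48 + 30 = 78)
(R*Q(1/(9 - 11)) + A)**2 = (-18*(-5) + 78)**2 = (90 + 78)**2 = 168**2 = 28224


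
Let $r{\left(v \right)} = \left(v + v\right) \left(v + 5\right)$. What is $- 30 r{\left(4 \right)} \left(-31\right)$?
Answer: $66960$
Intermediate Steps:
$r{\left(v \right)} = 2 v \left(5 + v\right)$
$- 30 r{\left(4 \right)} \left(-31\right) = - 30 \cdot 2 \cdot 4 \left(5 + 4\right) \left(-31\right) = - 30 \cdot 2 \cdot 4 \cdot 9 \left(-31\right) = \left(-30\right) 72 \left(-31\right) = \left(-2160\right) \left(-31\right) = 66960$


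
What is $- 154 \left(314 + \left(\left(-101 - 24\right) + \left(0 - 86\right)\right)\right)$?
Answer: $-15862$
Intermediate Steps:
$- 154 \left(314 + \left(\left(-101 - 24\right) + \left(0 - 86\right)\right)\right) = - 154 \left(314 + \left(-125 + \left(0 - 86\right)\right)\right) = - 154 \left(314 - 211\right) = \left(-154\right) 103 = -15862$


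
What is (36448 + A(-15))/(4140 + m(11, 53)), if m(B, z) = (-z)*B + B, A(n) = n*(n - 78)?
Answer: 37843/3568 ≈ 10.606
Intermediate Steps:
A(n) = n*(-78 + n)
m(B, z) = B - B*z (m(B, z) = -B*z + B = B - B*z)
(36448 + A(-15))/(4140 + m(11, 53)) = (36448 - 15*(-78 - 15))/(4140 + 11*(1 - 1*53)) = (36448 - 15*(-93))/(4140 + 11*(1 - 53)) = (36448 + 1395)/(4140 + 11*(-52)) = 37843/(4140 - 572) = 37843/3568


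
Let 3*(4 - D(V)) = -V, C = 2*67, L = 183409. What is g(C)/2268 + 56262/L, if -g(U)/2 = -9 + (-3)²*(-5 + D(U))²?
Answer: -1541015030/103992903 ≈ -14.818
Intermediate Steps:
C = 134
D(V) = 4 + V/3 (D(V) = 4 - (-1)*V/3 = 4 + V/3)
g(U) = 18 - 18*(-1 + U/3)² (g(U) = -2*(-9 + (-3)²*(-5 + (4 + U/3))²) = -2*(-9 + 9*(-1 + U/3)²) = 18 - 18*(-1 + U/3)²)
g(C)/2268 + 56262/L = (2*134*(6 - 1*134))/2268 + 56262/183409 = (2*134*(6 - 134))*(1/2268) + 56262*(1/183409) = (2*134*(-128))*(1/2268) + 56262/183409 = -34304*1/2268 + 56262/183409 = -8576/567 + 56262/183409 = -1541015030/103992903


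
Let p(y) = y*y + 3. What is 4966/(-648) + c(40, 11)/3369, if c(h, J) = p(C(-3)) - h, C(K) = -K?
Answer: -2791433/363852 ≈ -7.6719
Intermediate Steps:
p(y) = 3 + y**2 (p(y) = y**2 + 3 = 3 + y**2)
c(h, J) = 12 - h (c(h, J) = (3 + (-1*(-3))**2) - h = (3 + 3**2) - h = (3 + 9) - h = 12 - h)
4966/(-648) + c(40, 11)/3369 = 4966/(-648) + (12 - 1*40)/3369 = 4966*(-1/648) + (12 - 40)*(1/3369) = -2483/324 - 28*1/3369 = -2483/324 - 28/3369 = -2791433/363852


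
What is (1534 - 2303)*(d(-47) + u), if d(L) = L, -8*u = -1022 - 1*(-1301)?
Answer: 503695/8 ≈ 62962.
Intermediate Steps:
u = -279/8 (u = -(-1022 - 1*(-1301))/8 = -(-1022 + 1301)/8 = -⅛*279 = -279/8 ≈ -34.875)
(1534 - 2303)*(d(-47) + u) = (1534 - 2303)*(-47 - 279/8) = -769*(-655/8) = 503695/8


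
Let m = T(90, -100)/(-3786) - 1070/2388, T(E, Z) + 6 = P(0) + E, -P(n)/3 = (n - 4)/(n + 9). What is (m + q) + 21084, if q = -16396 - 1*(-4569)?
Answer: 20921996495/2260242 ≈ 9256.5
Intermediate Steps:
q = -11827 (q = -16396 + 4569 = -11827)
P(n) = -3*(-4 + n)/(9 + n) (P(n) = -3*(n - 4)/(n + 9) = -3*(-4 + n)/(9 + n))
T(E, Z) = -14/3 + E (T(E, Z) = -6 + (3*(4 - 1*0)/(9 + 0) + E) = -6 + (3*(4 + 0)/9 + E) = -6 + (3*(⅑)*4 + E) = -6 + (4/3 + E) = -14/3 + E)
m = -1063699/2260242 (m = (-14/3 + 90)/(-3786) - 1070/2388 = (256/3)*(-1/3786) - 1070*1/2388 = -128/5679 - 535/1194 = -1063699/2260242 ≈ -0.47061)
(m + q) + 21084 = (-1063699/2260242 - 11827) + 21084 = -26732945833/2260242 + 21084 = 20921996495/2260242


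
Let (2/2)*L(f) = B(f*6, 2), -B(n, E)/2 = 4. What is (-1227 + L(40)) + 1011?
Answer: -224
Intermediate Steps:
B(n, E) = -8 (B(n, E) = -2*4 = -8)
L(f) = -8
(-1227 + L(40)) + 1011 = (-1227 - 8) + 1011 = -1235 + 1011 = -224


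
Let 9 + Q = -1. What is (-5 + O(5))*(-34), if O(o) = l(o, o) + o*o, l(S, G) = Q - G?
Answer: -170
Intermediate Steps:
Q = -10 (Q = -9 - 1 = -10)
l(S, G) = -10 - G
O(o) = -10 + o² - o (O(o) = (-10 - o) + o*o = (-10 - o) + o² = -10 + o² - o)
(-5 + O(5))*(-34) = (-5 + (-10 + 5² - 1*5))*(-34) = (-5 + (-10 + 25 - 5))*(-34) = (-5 + 10)*(-34) = 5*(-34) = -170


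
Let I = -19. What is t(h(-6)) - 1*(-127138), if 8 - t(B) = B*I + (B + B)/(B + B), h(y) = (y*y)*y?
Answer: 123041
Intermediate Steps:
h(y) = y³ (h(y) = y²*y = y³)
t(B) = 7 + 19*B (t(B) = 8 - (B*(-19) + (B + B)/(B + B)) = 8 - (-19*B + (2*B)/((2*B))) = 8 - (-19*B + (2*B)*(1/(2*B))) = 8 - (-19*B + 1) = 8 - (1 - 19*B) = 8 + (-1 + 19*B) = 7 + 19*B)
t(h(-6)) - 1*(-127138) = (7 + 19*(-6)³) - 1*(-127138) = (7 + 19*(-216)) + 127138 = (7 - 4104) + 127138 = -4097 + 127138 = 123041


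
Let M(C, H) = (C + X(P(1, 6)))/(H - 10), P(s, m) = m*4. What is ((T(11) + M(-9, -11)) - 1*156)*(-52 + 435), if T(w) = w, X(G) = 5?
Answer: -1164703/21 ≈ -55462.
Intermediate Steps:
P(s, m) = 4*m
M(C, H) = (5 + C)/(-10 + H) (M(C, H) = (C + 5)/(H - 10) = (5 + C)/(-10 + H))
((T(11) + M(-9, -11)) - 1*156)*(-52 + 435) = ((11 + (5 - 9)/(-10 - 11)) - 1*156)*(-52 + 435) = ((11 - 4/(-21)) - 156)*383 = ((11 - 1/21*(-4)) - 156)*383 = ((11 + 4/21) - 156)*383 = (235/21 - 156)*383 = -3041/21*383 = -1164703/21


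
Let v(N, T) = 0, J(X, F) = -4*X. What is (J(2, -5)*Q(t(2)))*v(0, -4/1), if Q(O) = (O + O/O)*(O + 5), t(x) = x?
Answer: 0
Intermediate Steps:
Q(O) = (1 + O)*(5 + O) (Q(O) = (O + 1)*(5 + O) = (1 + O)*(5 + O))
(J(2, -5)*Q(t(2)))*v(0, -4/1) = ((-4*2)*(5 + 2**2 + 6*2))*0 = -8*(5 + 4 + 12)*0 = -8*21*0 = -168*0 = 0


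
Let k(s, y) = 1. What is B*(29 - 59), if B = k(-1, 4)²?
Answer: -30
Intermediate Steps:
B = 1 (B = 1² = 1)
B*(29 - 59) = 1*(29 - 59) = 1*(-30) = -30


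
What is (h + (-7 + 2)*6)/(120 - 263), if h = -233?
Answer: 263/143 ≈ 1.8392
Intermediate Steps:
(h + (-7 + 2)*6)/(120 - 263) = (-233 + (-7 + 2)*6)/(120 - 263) = (-233 - 5*6)/(-143) = (-233 - 30)*(-1/143) = -263*(-1/143) = 263/143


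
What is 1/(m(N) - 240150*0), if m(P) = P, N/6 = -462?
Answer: -1/2772 ≈ -0.00036075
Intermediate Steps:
N = -2772 (N = 6*(-462) = -2772)
1/(m(N) - 240150*0) = 1/(-2772 - 240150*0) = 1/(-2772 + 0) = 1/(-2772) = -1/2772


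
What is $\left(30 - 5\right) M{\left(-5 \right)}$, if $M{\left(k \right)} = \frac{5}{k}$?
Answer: $-25$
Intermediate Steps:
$\left(30 - 5\right) M{\left(-5 \right)} = \left(30 - 5\right) \frac{5}{-5} = 25 \cdot 5 \left(- \frac{1}{5}\right) = 25 \left(-1\right) = -25$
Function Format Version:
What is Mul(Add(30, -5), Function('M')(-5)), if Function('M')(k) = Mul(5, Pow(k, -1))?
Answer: -25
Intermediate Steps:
Mul(Add(30, -5), Function('M')(-5)) = Mul(Add(30, -5), Mul(5, Pow(-5, -1))) = Mul(25, Mul(5, Rational(-1, 5))) = Mul(25, -1) = -25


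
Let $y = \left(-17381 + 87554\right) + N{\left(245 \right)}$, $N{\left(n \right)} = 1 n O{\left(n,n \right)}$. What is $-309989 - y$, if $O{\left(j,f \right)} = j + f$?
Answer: $-500212$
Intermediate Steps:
$O{\left(j,f \right)} = f + j$
$N{\left(n \right)} = 2 n^{2}$ ($N{\left(n \right)} = 1 n \left(n + n\right) = n 2 n = 2 n^{2}$)
$y = 190223$ ($y = \left(-17381 + 87554\right) + 2 \cdot 245^{2} = 70173 + 2 \cdot 60025 = 70173 + 120050 = 190223$)
$-309989 - y = -309989 - 190223 = -500212$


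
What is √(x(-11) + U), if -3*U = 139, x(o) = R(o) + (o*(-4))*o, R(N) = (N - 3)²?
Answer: I*√3009/3 ≈ 18.285*I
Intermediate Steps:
R(N) = (-3 + N)²
x(o) = (-3 + o)² - 4*o² (x(o) = (-3 + o)² + (o*(-4))*o = (-3 + o)² + (-4*o)*o = (-3 + o)² - 4*o²)
U = -139/3 (U = -⅓*139 = -139/3 ≈ -46.333)
√(x(-11) + U) = √(((-3 - 11)² - 4*(-11)²) - 139/3) = √(((-14)² - 4*121) - 139/3) = √((196 - 484) - 139/3) = √(-288 - 139/3) = √(-1003/3) = I*√3009/3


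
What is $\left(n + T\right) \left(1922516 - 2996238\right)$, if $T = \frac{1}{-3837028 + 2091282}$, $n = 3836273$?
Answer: $- \frac{3595443072384801677}{872873} \approx -4.1191 \cdot 10^{12}$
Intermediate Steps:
$T = - \frac{1}{1745746}$ ($T = \frac{1}{-1745746} = - \frac{1}{1745746} \approx -5.7282 \cdot 10^{-7}$)
$\left(n + T\right) \left(1922516 - 2996238\right) = \left(3836273 - \frac{1}{1745746}\right) \left(1922516 - 2996238\right) = \frac{6697158244657}{1745746} \left(-1073722\right) = - \frac{3595443072384801677}{872873}$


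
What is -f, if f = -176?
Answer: 176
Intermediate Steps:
-f = -1*(-176) = 176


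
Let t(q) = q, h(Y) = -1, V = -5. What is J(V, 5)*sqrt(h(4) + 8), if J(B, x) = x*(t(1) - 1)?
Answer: 0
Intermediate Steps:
J(B, x) = 0 (J(B, x) = x*(1 - 1) = x*0 = 0)
J(V, 5)*sqrt(h(4) + 8) = 0*sqrt(-1 + 8) = 0*sqrt(7) = 0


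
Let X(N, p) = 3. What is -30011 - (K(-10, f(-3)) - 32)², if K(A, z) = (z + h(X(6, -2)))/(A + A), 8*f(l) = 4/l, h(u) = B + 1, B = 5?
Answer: -17886961/576 ≈ -31054.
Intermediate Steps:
h(u) = 6 (h(u) = 5 + 1 = 6)
f(l) = 1/(2*l) (f(l) = (4/l)/8 = 1/(2*l))
K(A, z) = (6 + z)/(2*A) (K(A, z) = (z + 6)/(A + A) = (6 + z)/((2*A)) = (6 + z)*(1/(2*A)) = (6 + z)/(2*A))
-30011 - (K(-10, f(-3)) - 32)² = -30011 - ((½)*(6 + (½)/(-3))/(-10) - 32)² = -30011 - ((½)*(-⅒)*(6 + (½)*(-⅓)) - 32)² = -30011 - ((½)*(-⅒)*(6 - ⅙) - 32)² = -30011 - ((½)*(-⅒)*(35/6) - 32)² = -30011 - (-7/24 - 32)² = -30011 - (-775/24)² = -30011 - 1*600625/576 = -30011 - 600625/576 = -17886961/576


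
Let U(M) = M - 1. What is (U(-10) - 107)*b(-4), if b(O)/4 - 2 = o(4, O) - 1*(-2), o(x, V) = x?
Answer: -3776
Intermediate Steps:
U(M) = -1 + M
b(O) = 32 (b(O) = 8 + 4*(4 - 1*(-2)) = 8 + 4*(4 + 2) = 8 + 4*6 = 8 + 24 = 32)
(U(-10) - 107)*b(-4) = ((-1 - 10) - 107)*32 = (-11 - 107)*32 = -118*32 = -3776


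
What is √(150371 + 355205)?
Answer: 2*√126394 ≈ 711.04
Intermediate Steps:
√(150371 + 355205) = √505576 = 2*√126394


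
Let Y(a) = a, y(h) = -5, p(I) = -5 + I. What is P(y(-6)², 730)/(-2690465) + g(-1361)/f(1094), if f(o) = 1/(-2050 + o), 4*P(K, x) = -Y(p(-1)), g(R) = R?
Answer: 7001214117877/5380930 ≈ 1.3011e+6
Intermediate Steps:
P(K, x) = 3/2 (P(K, x) = (-(-5 - 1))/4 = (-1*(-6))/4 = (¼)*6 = 3/2)
P(y(-6)², 730)/(-2690465) + g(-1361)/f(1094) = (3/2)/(-2690465) - 1361/(1/(-2050 + 1094)) = (3/2)*(-1/2690465) - 1361/(1/(-956)) = -3/5380930 - 1361/(-1/956) = -3/5380930 - 1361*(-956) = -3/5380930 + 1301116 = 7001214117877/5380930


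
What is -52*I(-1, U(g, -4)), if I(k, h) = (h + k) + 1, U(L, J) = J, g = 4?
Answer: 208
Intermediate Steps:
I(k, h) = 1 + h + k
-52*I(-1, U(g, -4)) = -52*(1 - 4 - 1) = -52*(-4) = 208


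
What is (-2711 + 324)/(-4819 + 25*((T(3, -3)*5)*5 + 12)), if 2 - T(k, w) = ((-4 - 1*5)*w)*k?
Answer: 2387/53894 ≈ 0.044291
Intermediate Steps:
T(k, w) = 2 + 9*k*w (T(k, w) = 2 - (-4 - 1*5)*w*k = 2 - (-4 - 5)*w*k = 2 - (-9*w)*k = 2 - (-9)*k*w = 2 + 9*k*w)
(-2711 + 324)/(-4819 + 25*((T(3, -3)*5)*5 + 12)) = (-2711 + 324)/(-4819 + 25*(((2 + 9*3*(-3))*5)*5 + 12)) = -2387/(-4819 + 25*(((2 - 81)*5)*5 + 12)) = -2387/(-4819 + 25*(-79*5*5 + 12)) = -2387/(-4819 + 25*(-395*5 + 12)) = -2387/(-4819 + 25*(-1975 + 12)) = -2387/(-4819 + 25*(-1963)) = -2387/(-4819 - 49075) = -2387/(-53894) = -2387*(-1/53894) = 2387/53894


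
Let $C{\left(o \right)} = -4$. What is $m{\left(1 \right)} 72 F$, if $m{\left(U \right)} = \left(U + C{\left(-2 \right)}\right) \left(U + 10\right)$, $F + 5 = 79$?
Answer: $-175824$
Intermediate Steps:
$F = 74$ ($F = -5 + 79 = 74$)
$m{\left(U \right)} = \left(-4 + U\right) \left(10 + U\right)$ ($m{\left(U \right)} = \left(U - 4\right) \left(U + 10\right) = \left(-4 + U\right) \left(10 + U\right)$)
$m{\left(1 \right)} 72 F = \left(-40 + 1^{2} + 6 \cdot 1\right) 72 \cdot 74 = \left(-40 + 1 + 6\right) 72 \cdot 74 = \left(-33\right) 72 \cdot 74 = \left(-2376\right) 74 = -175824$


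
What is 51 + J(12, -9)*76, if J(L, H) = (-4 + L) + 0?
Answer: 659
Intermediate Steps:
J(L, H) = -4 + L
51 + J(12, -9)*76 = 51 + (-4 + 12)*76 = 51 + 8*76 = 51 + 608 = 659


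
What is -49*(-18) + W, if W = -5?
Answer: 877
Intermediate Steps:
-49*(-18) + W = -49*(-18) - 5 = 882 - 5 = 877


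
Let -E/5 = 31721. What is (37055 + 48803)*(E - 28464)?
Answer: -16061370202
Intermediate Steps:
E = -158605 (E = -5*31721 = -158605)
(37055 + 48803)*(E - 28464) = (37055 + 48803)*(-158605 - 28464) = 85858*(-187069) = -16061370202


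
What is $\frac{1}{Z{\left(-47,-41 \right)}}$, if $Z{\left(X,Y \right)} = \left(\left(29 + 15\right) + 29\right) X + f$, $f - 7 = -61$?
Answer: $- \frac{1}{3485} \approx -0.00028694$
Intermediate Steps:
$f = -54$ ($f = 7 - 61 = -54$)
$Z{\left(X,Y \right)} = -54 + 73 X$ ($Z{\left(X,Y \right)} = \left(\left(29 + 15\right) + 29\right) X - 54 = \left(44 + 29\right) X - 54 = 73 X - 54 = -54 + 73 X$)
$\frac{1}{Z{\left(-47,-41 \right)}} = \frac{1}{-54 + 73 \left(-47\right)} = \frac{1}{-54 - 3431} = \frac{1}{-3485} = - \frac{1}{3485}$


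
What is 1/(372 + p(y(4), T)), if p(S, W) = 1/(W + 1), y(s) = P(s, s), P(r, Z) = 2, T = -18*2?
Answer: 35/13019 ≈ 0.0026884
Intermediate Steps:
T = -36
y(s) = 2
p(S, W) = 1/(1 + W)
1/(372 + p(y(4), T)) = 1/(372 + 1/(1 - 36)) = 1/(372 + 1/(-35)) = 1/(372 - 1/35) = 1/(13019/35) = 35/13019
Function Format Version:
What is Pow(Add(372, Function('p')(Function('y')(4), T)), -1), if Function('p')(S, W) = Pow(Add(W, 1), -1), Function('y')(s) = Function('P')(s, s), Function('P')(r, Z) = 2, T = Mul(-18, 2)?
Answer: Rational(35, 13019) ≈ 0.0026884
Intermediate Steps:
T = -36
Function('y')(s) = 2
Function('p')(S, W) = Pow(Add(1, W), -1)
Pow(Add(372, Function('p')(Function('y')(4), T)), -1) = Pow(Add(372, Pow(Add(1, -36), -1)), -1) = Pow(Add(372, Pow(-35, -1)), -1) = Pow(Add(372, Rational(-1, 35)), -1) = Pow(Rational(13019, 35), -1) = Rational(35, 13019)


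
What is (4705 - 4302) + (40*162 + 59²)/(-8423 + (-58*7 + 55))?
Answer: 3525961/8774 ≈ 401.86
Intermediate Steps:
(4705 - 4302) + (40*162 + 59²)/(-8423 + (-58*7 + 55)) = 403 + (6480 + 3481)/(-8423 + (-406 + 55)) = 403 + 9961/(-8423 - 351) = 403 + 9961/(-8774) = 403 + 9961*(-1/8774) = 403 - 9961/8774 = 3525961/8774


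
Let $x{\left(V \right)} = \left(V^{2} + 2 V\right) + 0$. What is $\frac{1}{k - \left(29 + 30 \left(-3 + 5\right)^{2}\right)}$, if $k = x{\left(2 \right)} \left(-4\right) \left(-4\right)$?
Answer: $- \frac{1}{21} \approx -0.047619$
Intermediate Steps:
$x{\left(V \right)} = V^{2} + 2 V$
$k = 128$ ($k = 2 \left(2 + 2\right) \left(-4\right) \left(-4\right) = 2 \cdot 4 \left(-4\right) \left(-4\right) = 8 \left(-4\right) \left(-4\right) = \left(-32\right) \left(-4\right) = 128$)
$\frac{1}{k - \left(29 + 30 \left(-3 + 5\right)^{2}\right)} = \frac{1}{128 - \left(29 + 30 \left(-3 + 5\right)^{2}\right)} = \frac{1}{128 - \left(29 + 30 \cdot 2^{2}\right)} = \frac{1}{128 - 149} = \frac{1}{-21} = - \frac{1}{21}$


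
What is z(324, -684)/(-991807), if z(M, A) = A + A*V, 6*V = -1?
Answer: 570/991807 ≈ 0.00057471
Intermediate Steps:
V = -⅙ (V = (⅙)*(-1) = -⅙ ≈ -0.16667)
z(M, A) = 5*A/6 (z(M, A) = A + A*(-⅙) = A - A/6 = 5*A/6)
z(324, -684)/(-991807) = ((⅚)*(-684))/(-991807) = -570*(-1/991807) = 570/991807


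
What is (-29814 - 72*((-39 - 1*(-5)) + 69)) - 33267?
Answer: -65601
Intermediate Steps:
(-29814 - 72*((-39 - 1*(-5)) + 69)) - 33267 = (-29814 - 72*((-39 + 5) + 69)) - 33267 = (-29814 - 72*(-34 + 69)) - 33267 = (-29814 - 72*35) - 33267 = (-29814 - 2520) - 33267 = -32334 - 33267 = -65601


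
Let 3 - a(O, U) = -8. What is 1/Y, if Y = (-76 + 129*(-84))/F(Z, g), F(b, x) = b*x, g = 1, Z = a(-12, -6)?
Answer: -1/992 ≈ -0.0010081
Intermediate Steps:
a(O, U) = 11 (a(O, U) = 3 - 1*(-8) = 3 + 8 = 11)
Z = 11
Y = -992 (Y = (-76 + 129*(-84))/((11*1)) = (-76 - 10836)/11 = -10912*1/11 = -992)
1/Y = 1/(-992) = -1/992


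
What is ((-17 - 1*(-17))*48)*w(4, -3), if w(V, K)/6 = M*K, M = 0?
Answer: 0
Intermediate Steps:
w(V, K) = 0 (w(V, K) = 6*(0*K) = 6*0 = 0)
((-17 - 1*(-17))*48)*w(4, -3) = ((-17 - 1*(-17))*48)*0 = ((-17 + 17)*48)*0 = (0*48)*0 = 0*0 = 0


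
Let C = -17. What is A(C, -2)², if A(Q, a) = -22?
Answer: 484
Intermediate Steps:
A(C, -2)² = (-22)² = 484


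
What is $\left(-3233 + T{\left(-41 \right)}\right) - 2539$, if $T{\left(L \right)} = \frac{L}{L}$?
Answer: $-5771$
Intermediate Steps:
$T{\left(L \right)} = 1$
$\left(-3233 + T{\left(-41 \right)}\right) - 2539 = \left(-3233 + 1\right) - 2539 = -3232 - 2539 = -5771$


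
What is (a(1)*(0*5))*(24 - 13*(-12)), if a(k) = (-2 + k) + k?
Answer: 0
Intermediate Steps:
a(k) = -2 + 2*k
(a(1)*(0*5))*(24 - 13*(-12)) = ((-2 + 2*1)*(0*5))*(24 - 13*(-12)) = ((-2 + 2)*0)*(24 + 156) = (0*0)*180 = 0*180 = 0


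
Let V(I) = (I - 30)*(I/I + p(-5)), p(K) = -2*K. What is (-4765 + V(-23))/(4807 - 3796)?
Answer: -5348/1011 ≈ -5.2898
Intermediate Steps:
V(I) = -330 + 11*I (V(I) = (I - 30)*(I/I - 2*(-5)) = (-30 + I)*(1 + 10) = (-30 + I)*11 = -330 + 11*I)
(-4765 + V(-23))/(4807 - 3796) = (-4765 + (-330 + 11*(-23)))/(4807 - 3796) = (-4765 + (-330 - 253))/1011 = (-4765 - 583)*(1/1011) = -5348*1/1011 = -5348/1011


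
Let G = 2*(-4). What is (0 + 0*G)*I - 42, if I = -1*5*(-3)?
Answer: -42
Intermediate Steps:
G = -8
I = 15 (I = -5*(-3) = 15)
(0 + 0*G)*I - 42 = (0 + 0*(-8))*15 - 42 = (0 + 0)*15 - 42 = 0*15 - 42 = 0 - 42 = -42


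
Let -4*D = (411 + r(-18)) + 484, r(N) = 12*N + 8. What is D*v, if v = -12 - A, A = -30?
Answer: -6183/2 ≈ -3091.5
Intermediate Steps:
r(N) = 8 + 12*N
v = 18 (v = -12 - 1*(-30) = -12 + 30 = 18)
D = -687/4 (D = -((411 + (8 + 12*(-18))) + 484)/4 = -((411 + (8 - 216)) + 484)/4 = -((411 - 208) + 484)/4 = -(203 + 484)/4 = -1/4*687 = -687/4 ≈ -171.75)
D*v = -687/4*18 = -6183/2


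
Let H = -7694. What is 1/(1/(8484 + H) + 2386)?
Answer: 790/1884941 ≈ 0.00041911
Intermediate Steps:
1/(1/(8484 + H) + 2386) = 1/(1/(8484 - 7694) + 2386) = 1/(1/790 + 2386) = 1/(1884941/790) = 790/1884941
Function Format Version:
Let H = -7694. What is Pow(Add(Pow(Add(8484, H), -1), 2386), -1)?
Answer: Rational(790, 1884941) ≈ 0.00041911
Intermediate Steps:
Pow(Add(Pow(Add(8484, H), -1), 2386), -1) = Pow(Add(Pow(Add(8484, -7694), -1), 2386), -1) = Pow(Add(Pow(790, -1), 2386), -1) = Pow(Add(Rational(1, 790), 2386), -1) = Pow(Rational(1884941, 790), -1) = Rational(790, 1884941)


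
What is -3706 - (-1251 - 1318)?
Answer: -1137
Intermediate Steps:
-3706 - (-1251 - 1318) = -3706 - 1*(-2569) = -3706 + 2569 = -1137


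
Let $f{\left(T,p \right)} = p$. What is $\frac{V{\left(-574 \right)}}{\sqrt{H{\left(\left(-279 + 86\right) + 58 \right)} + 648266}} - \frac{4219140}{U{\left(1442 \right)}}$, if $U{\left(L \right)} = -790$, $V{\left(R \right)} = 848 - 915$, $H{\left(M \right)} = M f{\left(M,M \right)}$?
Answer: $\frac{421914}{79} - \frac{67 \sqrt{666491}}{666491} \approx 5340.6$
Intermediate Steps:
$H{\left(M \right)} = M^{2}$ ($H{\left(M \right)} = M M = M^{2}$)
$V{\left(R \right)} = -67$
$\frac{V{\left(-574 \right)}}{\sqrt{H{\left(\left(-279 + 86\right) + 58 \right)} + 648266}} - \frac{4219140}{U{\left(1442 \right)}} = - \frac{67}{\sqrt{\left(\left(-279 + 86\right) + 58\right)^{2} + 648266}} - \frac{4219140}{-790} = - \frac{67}{\sqrt{\left(-193 + 58\right)^{2} + 648266}} - - \frac{421914}{79} = - \frac{67}{\sqrt{\left(-135\right)^{2} + 648266}} + \frac{421914}{79} = - \frac{67}{\sqrt{18225 + 648266}} + \frac{421914}{79} = - \frac{67}{\sqrt{666491}} + \frac{421914}{79} = - 67 \frac{\sqrt{666491}}{666491} + \frac{421914}{79} = - \frac{67 \sqrt{666491}}{666491} + \frac{421914}{79} = \frac{421914}{79} - \frac{67 \sqrt{666491}}{666491}$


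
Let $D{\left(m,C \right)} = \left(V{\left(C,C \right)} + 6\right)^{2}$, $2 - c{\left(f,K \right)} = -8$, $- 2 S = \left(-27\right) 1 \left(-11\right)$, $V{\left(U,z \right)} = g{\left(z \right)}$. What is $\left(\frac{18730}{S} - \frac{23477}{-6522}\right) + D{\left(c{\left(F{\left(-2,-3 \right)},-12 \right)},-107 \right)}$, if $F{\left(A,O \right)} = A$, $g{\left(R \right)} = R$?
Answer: $\frac{6507447461}{645678} \approx 10078.0$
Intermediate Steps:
$V{\left(U,z \right)} = z$
$S = - \frac{297}{2}$ ($S = - \frac{\left(-27\right) 1 \left(-11\right)}{2} = - \frac{\left(-27\right) \left(-11\right)}{2} = \left(- \frac{1}{2}\right) 297 = - \frac{297}{2} \approx -148.5$)
$c{\left(f,K \right)} = 10$ ($c{\left(f,K \right)} = 2 - -8 = 2 + 8 = 10$)
$D{\left(m,C \right)} = \left(6 + C\right)^{2}$ ($D{\left(m,C \right)} = \left(C + 6\right)^{2} = \left(6 + C\right)^{2}$)
$\left(\frac{18730}{S} - \frac{23477}{-6522}\right) + D{\left(c{\left(F{\left(-2,-3 \right)},-12 \right)},-107 \right)} = \left(\frac{18730}{- \frac{297}{2}} - \frac{23477}{-6522}\right) + \left(6 - 107\right)^{2} = \left(18730 \left(- \frac{2}{297}\right) - - \frac{23477}{6522}\right) + \left(-101\right)^{2} = \left(- \frac{37460}{297} + \frac{23477}{6522}\right) + 10201 = - \frac{79113817}{645678} + 10201 = \frac{6507447461}{645678}$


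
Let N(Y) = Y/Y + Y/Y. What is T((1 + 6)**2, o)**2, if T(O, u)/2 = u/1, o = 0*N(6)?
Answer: 0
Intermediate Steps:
N(Y) = 2 (N(Y) = 1 + 1 = 2)
o = 0 (o = 0*2 = 0)
T(O, u) = 2*u (T(O, u) = 2*(u/1) = 2*(u*1) = 2*u)
T((1 + 6)**2, o)**2 = (2*0)**2 = 0**2 = 0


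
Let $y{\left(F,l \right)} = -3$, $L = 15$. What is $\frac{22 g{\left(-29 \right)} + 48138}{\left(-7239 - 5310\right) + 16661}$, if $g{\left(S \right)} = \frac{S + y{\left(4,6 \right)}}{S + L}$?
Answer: $\frac{168659}{14392} \approx 11.719$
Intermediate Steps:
$g{\left(S \right)} = \frac{-3 + S}{15 + S}$ ($g{\left(S \right)} = \frac{S - 3}{S + 15} = \frac{-3 + S}{15 + S}$)
$\frac{22 g{\left(-29 \right)} + 48138}{\left(-7239 - 5310\right) + 16661} = \frac{22 \frac{-3 - 29}{15 - 29} + 48138}{\left(-7239 - 5310\right) + 16661} = \frac{22 \frac{1}{-14} \left(-32\right) + 48138}{\left(-7239 - 5310\right) + 16661} = \frac{22 \left(\left(- \frac{1}{14}\right) \left(-32\right)\right) + 48138}{-12549 + 16661} = \frac{22 \cdot \frac{16}{7} + 48138}{4112} = \left(\frac{352}{7} + 48138\right) \frac{1}{4112} = \frac{337318}{7} \cdot \frac{1}{4112} = \frac{168659}{14392}$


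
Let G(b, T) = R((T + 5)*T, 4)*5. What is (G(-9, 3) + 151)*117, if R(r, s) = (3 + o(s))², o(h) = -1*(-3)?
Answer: 38727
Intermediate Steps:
o(h) = 3
R(r, s) = 36 (R(r, s) = (3 + 3)² = 6² = 36)
G(b, T) = 180 (G(b, T) = 36*5 = 180)
(G(-9, 3) + 151)*117 = (180 + 151)*117 = 331*117 = 38727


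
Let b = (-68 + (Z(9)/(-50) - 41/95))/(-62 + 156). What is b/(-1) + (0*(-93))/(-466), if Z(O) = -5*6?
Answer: 3222/4465 ≈ 0.72161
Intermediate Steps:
Z(O) = -30
b = -3222/4465 (b = (-68 + (-30/(-50) - 41/95))/(-62 + 156) = (-68 + (-30*(-1/50) - 41*1/95))/94 = (-68 + (⅗ - 41/95))*(1/94) = (-68 + 16/95)*(1/94) = -6444/95*1/94 = -3222/4465 ≈ -0.72161)
b/(-1) + (0*(-93))/(-466) = -3222/4465/(-1) + (0*(-93))/(-466) = -3222/4465*(-1) + 0*(-1/466) = 3222/4465 + 0 = 3222/4465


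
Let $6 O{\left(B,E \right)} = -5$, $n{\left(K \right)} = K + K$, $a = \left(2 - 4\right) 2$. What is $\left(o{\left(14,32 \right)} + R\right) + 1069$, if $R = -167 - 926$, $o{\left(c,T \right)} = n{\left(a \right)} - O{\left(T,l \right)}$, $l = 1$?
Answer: $- \frac{187}{6} \approx -31.167$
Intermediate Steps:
$a = -4$ ($a = \left(-2\right) 2 = -4$)
$n{\left(K \right)} = 2 K$
$O{\left(B,E \right)} = - \frac{5}{6}$ ($O{\left(B,E \right)} = \frac{1}{6} \left(-5\right) = - \frac{5}{6}$)
$o{\left(c,T \right)} = - \frac{43}{6}$ ($o{\left(c,T \right)} = 2 \left(-4\right) - - \frac{5}{6} = -8 + \frac{5}{6} = - \frac{43}{6}$)
$R = -1093$ ($R = -167 - 926 = -1093$)
$\left(o{\left(14,32 \right)} + R\right) + 1069 = \left(- \frac{43}{6} - 1093\right) + 1069 = - \frac{6601}{6} + 1069 = - \frac{187}{6}$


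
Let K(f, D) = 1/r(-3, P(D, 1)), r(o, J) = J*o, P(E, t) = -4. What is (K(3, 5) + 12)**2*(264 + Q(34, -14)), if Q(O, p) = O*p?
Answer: -1114325/36 ≈ -30953.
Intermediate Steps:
K(f, D) = 1/12 (K(f, D) = 1/(-4*(-3)) = 1/12)
(K(3, 5) + 12)**2*(264 + Q(34, -14)) = (1/12 + 12)**2*(264 + 34*(-14)) = (145/12)**2*(264 - 476) = (21025/144)*(-212) = -1114325/36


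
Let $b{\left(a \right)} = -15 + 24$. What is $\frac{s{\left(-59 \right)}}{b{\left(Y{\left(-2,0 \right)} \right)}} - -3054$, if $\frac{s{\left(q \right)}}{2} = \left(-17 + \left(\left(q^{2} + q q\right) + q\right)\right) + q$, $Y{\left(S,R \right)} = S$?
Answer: $\frac{41140}{9} \approx 4571.1$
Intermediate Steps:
$b{\left(a \right)} = 9$
$s{\left(q \right)} = -34 + 4 q + 4 q^{2}$ ($s{\left(q \right)} = 2 \left(\left(-17 + \left(\left(q^{2} + q q\right) + q\right)\right) + q\right) = 2 \left(\left(-17 + \left(\left(q^{2} + q^{2}\right) + q\right)\right) + q\right) = 2 \left(\left(-17 + \left(2 q^{2} + q\right)\right) + q\right) = 2 \left(\left(-17 + \left(q + 2 q^{2}\right)\right) + q\right) = 2 \left(\left(-17 + q + 2 q^{2}\right) + q\right) = 2 \left(-17 + 2 q + 2 q^{2}\right) = -34 + 4 q + 4 q^{2}$)
$\frac{s{\left(-59 \right)}}{b{\left(Y{\left(-2,0 \right)} \right)}} - -3054 = \frac{-34 + 4 \left(-59\right) + 4 \left(-59\right)^{2}}{9} - -3054 = \left(-34 - 236 + 4 \cdot 3481\right) \frac{1}{9} + 3054 = \left(-34 - 236 + 13924\right) \frac{1}{9} + 3054 = 13654 \cdot \frac{1}{9} + 3054 = \frac{13654}{9} + 3054 = \frac{41140}{9}$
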